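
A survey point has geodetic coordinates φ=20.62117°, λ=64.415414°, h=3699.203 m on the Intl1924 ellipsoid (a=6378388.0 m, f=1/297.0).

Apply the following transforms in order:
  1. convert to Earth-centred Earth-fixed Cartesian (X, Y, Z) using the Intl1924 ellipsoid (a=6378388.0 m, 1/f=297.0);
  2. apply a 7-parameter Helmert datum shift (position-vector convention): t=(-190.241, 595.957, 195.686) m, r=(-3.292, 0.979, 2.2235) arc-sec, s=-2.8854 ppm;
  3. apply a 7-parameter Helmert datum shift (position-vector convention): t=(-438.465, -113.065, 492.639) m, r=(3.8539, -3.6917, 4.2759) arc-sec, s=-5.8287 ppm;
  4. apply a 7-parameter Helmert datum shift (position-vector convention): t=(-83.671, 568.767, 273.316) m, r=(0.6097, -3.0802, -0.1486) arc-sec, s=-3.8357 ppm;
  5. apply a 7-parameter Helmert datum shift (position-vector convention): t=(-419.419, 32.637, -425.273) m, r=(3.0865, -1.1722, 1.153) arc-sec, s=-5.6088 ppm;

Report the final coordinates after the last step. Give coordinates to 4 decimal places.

X=2579103.5098 m, Y=5390785.7595 m, Z=2234214.5923 m

start: φ=20.621170°, λ=64.415414°, h=3699.203 m
→ ECEF (a=6378388.000, f=1/297.0): X=2580553.6877, Y=5389751.6041, Z=2233520.3809
→ Helmert 7p (PV): X=2580308.5013, Y=5390395.4744, Z=2233611.3537
→ Helmert 7p (PV): X=2579703.2768, Y=5390262.7472, Z=2234237.8702
→ Helmert 7p (PV): X=2579580.2299, Y=5390802.3761, Z=2234557.0725
→ Helmert 7p (PV): X=2579103.5098, Y=5390785.7595, Z=2234214.5923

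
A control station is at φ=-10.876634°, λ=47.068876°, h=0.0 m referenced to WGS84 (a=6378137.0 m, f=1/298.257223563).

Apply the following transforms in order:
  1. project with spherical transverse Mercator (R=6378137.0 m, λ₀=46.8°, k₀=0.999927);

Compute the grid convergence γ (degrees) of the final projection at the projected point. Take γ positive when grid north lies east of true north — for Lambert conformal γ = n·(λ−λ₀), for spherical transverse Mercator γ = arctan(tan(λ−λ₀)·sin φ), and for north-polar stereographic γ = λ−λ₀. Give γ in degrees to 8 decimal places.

-0.05073591

start: φ=-10.876634°, λ=47.068876°, h=0.000 m
→ into tm (λ₀=46.8°): φ=-10.87663400°, λ−λ₀=0.26887600°
convergence γ = -0.05073591°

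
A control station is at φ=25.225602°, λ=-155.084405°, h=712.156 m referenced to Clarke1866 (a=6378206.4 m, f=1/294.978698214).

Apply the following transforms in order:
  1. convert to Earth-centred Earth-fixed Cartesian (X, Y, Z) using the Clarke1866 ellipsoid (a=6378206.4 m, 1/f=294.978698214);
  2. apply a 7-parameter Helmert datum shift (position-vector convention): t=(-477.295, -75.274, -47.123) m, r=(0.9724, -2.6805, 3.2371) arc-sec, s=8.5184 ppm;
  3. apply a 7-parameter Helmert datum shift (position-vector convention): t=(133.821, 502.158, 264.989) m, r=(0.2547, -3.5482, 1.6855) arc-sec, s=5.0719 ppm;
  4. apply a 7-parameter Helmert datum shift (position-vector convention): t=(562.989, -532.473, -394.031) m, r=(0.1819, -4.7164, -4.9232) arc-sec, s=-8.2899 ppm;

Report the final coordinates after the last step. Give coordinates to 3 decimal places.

X=-5236701.496 m, Y=-2432687.985 m, Z=2701395.876 m

start: φ=25.225602°, λ=-155.084405°, h=712.156 m
→ ECEF (a=6378206.400, f=1/294.978698214): X=-5236749.8873, Y=-2432551.0629, Z=2701852.2371
→ Helmert 7p (PV): X=-5237268.7265, Y=-2432741.9816, Z=2701748.6073
→ Helmert 7p (PV): X=-5237188.0652, Y=-2432298.2952, Z=2701934.2025
→ Helmert 7p (PV): X=-5236701.4961, Y=-2432687.9854, Z=2701395.8765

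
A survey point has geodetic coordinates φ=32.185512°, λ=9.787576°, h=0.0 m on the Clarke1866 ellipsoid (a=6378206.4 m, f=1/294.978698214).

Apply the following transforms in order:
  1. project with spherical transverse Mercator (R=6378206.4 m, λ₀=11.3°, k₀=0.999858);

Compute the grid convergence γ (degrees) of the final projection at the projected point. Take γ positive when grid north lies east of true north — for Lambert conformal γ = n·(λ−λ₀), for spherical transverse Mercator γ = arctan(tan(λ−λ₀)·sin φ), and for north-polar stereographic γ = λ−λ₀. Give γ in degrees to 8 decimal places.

start: φ=32.185512°, λ=9.787576°, h=0.000 m
→ into tm (λ₀=11.3°): φ=32.18551200°, λ−λ₀=-1.51242400°
convergence γ = -0.80574527°

-0.80574527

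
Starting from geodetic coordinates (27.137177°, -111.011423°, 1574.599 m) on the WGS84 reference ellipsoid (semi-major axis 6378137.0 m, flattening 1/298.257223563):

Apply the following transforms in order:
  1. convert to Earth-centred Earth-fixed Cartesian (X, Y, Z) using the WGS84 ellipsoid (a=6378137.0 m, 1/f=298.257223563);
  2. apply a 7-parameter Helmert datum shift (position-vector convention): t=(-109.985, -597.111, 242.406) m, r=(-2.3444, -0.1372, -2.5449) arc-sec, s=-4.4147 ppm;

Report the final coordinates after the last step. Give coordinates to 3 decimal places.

X=-2037246.964 m, Y=-5304126.217 m, Z=2892757.234 m

start: φ=27.137177°, λ=-111.011423°, h=1574.599 m
→ ECEF (a=6378137.000, f=1/298.257223563): X=-2037078.6121, Y=-5303610.5292, Z=2892468.6719
→ Helmert 7p (PV): X=-2037246.9638, Y=-5304126.2173, Z=2892757.2340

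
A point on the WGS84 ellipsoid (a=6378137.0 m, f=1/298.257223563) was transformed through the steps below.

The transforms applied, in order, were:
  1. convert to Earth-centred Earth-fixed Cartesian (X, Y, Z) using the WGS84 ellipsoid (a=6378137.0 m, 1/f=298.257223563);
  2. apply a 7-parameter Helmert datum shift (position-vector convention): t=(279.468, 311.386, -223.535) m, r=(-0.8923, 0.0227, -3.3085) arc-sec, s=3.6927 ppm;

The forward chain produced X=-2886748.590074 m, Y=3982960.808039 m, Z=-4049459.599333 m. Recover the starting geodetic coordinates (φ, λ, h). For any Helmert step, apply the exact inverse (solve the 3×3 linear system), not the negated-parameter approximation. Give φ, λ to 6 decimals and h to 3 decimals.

start: X=-2886748.5901, Y=3982960.8080, Z=-4049459.5993 m
→ Helmert⁻¹: X=-2887080.8328, Y=3982605.9232, Z=-4049204.2008
→ geod (Bowring, a=6378137.000): φ=-39.64941100°, λ=125.93920300°, h=1746.3110 m

φ=-39.649411°, λ=125.939203°, h=1746.311 m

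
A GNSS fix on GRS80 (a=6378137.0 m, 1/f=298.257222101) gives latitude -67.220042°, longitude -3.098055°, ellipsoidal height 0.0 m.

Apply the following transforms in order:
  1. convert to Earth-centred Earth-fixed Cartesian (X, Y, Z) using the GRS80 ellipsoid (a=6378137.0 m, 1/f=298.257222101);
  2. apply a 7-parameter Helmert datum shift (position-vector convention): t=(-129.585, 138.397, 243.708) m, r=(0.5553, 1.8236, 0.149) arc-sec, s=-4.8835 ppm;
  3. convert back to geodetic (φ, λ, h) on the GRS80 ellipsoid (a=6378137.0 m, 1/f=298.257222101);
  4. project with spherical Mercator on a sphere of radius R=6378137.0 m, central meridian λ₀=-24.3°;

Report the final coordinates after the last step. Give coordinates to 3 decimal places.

start: φ=-67.220042°, λ=-3.098055°, h=0.000 m
→ ECEF (a=6378137.000, f=1/298.257222101): X=2473008.0462, Y=-133849.1318, Z=-5857958.4166
→ Helmert 7p (PV): X=2472814.6906, Y=-133692.5242, Z=-5857708.3255
→ geod (Bowring, a=6378137.000): φ=-67.22083988°, λ=-3.09467872°, h=-308.6150 m
→ merc (R=6378137.0, λ₀=-24.3°): E=2360565.5670, N=-10219263.6678

E=2360565.567 m, N=-10219263.668 m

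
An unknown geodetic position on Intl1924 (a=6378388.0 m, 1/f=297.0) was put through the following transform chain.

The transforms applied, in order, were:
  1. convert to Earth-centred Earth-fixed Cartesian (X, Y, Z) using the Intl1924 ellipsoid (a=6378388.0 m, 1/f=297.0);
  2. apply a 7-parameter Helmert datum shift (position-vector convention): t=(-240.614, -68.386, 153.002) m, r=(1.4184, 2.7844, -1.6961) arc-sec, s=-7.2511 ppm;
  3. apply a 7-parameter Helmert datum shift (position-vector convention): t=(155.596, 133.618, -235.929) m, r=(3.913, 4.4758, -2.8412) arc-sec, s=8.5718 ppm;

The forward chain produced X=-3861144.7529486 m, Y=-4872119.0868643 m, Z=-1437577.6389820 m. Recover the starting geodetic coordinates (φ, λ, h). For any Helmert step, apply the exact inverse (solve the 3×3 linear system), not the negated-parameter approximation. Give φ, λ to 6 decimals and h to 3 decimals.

φ=-13.105107°, λ=-128.393929°, h=3322.142 m

start: X=-3861144.7529, Y=-4872119.0869, Z=-1437577.6390 m
→ Helmert⁻¹: X=-3861168.9486, Y=-4872291.3941, Z=-1437320.7430
→ Helmert⁻¹: X=-3860896.8611, Y=-4872299.9703, Z=-1437502.7824
→ geod (Bowring, a=6378388.000): φ=-13.10510700°, λ=-128.39392900°, h=3322.1420 m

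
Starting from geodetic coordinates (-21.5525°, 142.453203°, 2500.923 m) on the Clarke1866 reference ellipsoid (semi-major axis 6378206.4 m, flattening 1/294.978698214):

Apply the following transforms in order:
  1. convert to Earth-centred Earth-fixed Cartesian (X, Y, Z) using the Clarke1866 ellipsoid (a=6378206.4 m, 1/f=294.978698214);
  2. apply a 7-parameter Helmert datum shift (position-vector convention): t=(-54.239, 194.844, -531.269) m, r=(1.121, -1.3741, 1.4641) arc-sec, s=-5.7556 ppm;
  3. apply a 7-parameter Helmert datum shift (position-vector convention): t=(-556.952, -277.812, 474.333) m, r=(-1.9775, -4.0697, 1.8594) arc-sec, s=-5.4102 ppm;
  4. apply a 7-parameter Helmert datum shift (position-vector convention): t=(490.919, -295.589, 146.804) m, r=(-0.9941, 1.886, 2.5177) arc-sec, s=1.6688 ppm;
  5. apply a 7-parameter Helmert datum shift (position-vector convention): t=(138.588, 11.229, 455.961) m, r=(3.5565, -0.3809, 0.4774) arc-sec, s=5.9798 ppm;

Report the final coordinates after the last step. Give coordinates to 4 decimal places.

start: φ=-21.552500°, λ=142.453203°, h=2500.923 m
→ ECEF (a=6378206.400, f=1/294.978698214): X=-4707413.6635, Y=3618238.0184, Z=-2329180.1169
→ Helmert 7p (PV): X=-4707450.9747, Y=3618391.2820, Z=-2329709.6757
→ Helmert 7p (PV): X=-4707969.1107, Y=3618029.1228, Z=-2329350.3082
→ Helmert 7p (PV): X=-4707551.5093, Y=3617670.8789, Z=-2329181.7808
→ Helmert 7p (PV): X=-4707445.1435, Y=3617733.0061, Z=-2328686.0635

X=-4707445.1435 m, Y=3617733.0061 m, Z=-2328686.0635 m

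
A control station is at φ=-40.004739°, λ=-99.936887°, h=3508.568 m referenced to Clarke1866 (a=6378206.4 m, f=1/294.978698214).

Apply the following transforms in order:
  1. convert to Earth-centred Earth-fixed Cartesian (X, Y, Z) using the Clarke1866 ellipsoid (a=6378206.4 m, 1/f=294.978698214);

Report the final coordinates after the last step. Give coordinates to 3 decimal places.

start: φ=-40.004739°, λ=-99.936887°, h=3508.568 m
→ ECEF (a=6378206.400, f=1/294.978698214): X=-844729.2401, Y=-4821749.9711, Z=-4080446.2952

X=-844729.240 m, Y=-4821749.971 m, Z=-4080446.295 m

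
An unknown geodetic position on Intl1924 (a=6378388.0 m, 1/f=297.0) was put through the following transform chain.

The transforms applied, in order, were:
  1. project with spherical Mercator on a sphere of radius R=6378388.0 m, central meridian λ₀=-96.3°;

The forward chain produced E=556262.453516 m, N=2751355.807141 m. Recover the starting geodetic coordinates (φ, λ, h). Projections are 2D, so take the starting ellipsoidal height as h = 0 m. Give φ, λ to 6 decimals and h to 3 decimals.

start: E=556262.4535, N=2751355.8071 m
→ merc⁻¹: φ=23.98226800°, λ=-91.30320600°

φ=23.982268°, λ=-91.303206°, h=0.000 m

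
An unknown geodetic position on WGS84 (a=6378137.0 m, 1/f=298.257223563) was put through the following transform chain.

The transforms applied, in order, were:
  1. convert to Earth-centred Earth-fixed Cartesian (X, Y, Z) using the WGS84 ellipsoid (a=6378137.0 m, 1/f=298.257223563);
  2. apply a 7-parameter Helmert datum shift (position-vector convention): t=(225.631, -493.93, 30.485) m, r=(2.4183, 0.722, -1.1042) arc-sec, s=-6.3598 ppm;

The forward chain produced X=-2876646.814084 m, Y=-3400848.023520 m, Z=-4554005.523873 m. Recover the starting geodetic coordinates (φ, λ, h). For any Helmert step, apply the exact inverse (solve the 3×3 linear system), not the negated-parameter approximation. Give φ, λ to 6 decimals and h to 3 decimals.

start: X=-2876646.8141, Y=-3400848.0235, Z=-4554005.5239 m
→ Helmert⁻¹: X=-2876856.5972, Y=-3400444.5126, Z=-4554035.1742
→ geod (Bowring, a=6378137.000): φ=-45.82764800°, λ=-130.23201200°, h=2949.9100 m

φ=-45.827648°, λ=-130.232012°, h=2949.910 m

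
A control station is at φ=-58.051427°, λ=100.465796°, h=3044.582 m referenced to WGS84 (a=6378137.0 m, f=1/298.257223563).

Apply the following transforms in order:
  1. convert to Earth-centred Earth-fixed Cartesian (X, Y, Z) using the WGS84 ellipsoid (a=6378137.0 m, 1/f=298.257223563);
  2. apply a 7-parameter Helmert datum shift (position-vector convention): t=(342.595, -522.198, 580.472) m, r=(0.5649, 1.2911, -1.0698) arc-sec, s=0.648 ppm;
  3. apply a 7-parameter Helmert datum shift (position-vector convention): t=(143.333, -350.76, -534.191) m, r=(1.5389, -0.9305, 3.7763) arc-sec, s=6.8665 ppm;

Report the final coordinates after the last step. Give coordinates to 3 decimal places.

X=-614418.526 m, Y=3327703.205 m, Z=-5391313.442 m

start: φ=-58.051427°, λ=100.465796°, h=3044.582 m
→ ECEF (a=6378137.000, f=1/298.257223563): X=-614846.7418, Y=3328504.2314, Z=-5391354.2358
→ Helmert 7p (PV): X=-614521.0286, Y=3328002.1446, Z=-5390764.2930
→ Helmert 7p (PV): X=-614418.5258, Y=3327703.2053, Z=-5391313.4422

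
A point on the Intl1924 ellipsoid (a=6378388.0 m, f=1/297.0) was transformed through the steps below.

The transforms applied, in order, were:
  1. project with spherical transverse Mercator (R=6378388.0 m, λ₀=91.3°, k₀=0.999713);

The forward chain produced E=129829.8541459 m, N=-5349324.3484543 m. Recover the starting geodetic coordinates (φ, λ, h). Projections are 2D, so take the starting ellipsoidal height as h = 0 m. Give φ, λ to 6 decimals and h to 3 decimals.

start: E=129829.8541, N=-5349324.3485 m
→ tm⁻¹: φ=-48.05248600°, λ=93.04521700°

φ=-48.052486°, λ=93.045217°, h=0.000 m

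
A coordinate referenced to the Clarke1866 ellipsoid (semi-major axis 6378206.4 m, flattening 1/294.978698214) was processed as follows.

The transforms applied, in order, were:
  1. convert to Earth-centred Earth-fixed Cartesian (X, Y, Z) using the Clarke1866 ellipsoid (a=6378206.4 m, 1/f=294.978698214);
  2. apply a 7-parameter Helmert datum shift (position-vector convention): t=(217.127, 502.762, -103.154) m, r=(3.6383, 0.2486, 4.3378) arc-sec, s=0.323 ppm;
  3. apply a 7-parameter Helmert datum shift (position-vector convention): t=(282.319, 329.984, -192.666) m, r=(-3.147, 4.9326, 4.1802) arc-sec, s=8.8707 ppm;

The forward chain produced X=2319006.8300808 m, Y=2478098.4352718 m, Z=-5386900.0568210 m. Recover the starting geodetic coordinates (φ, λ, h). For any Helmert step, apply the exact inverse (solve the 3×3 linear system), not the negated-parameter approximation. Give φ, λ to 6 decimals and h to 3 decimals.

start: X=2319006.8301, Y=2478098.4353, Z=-5386900.0568 m
→ Helmert⁻¹: X=2318882.9716, Y=2477781.6603, Z=-5386566.3501
→ Helmert⁻¹: X=2318723.6825, Y=2477134.3225, Z=-5386502.3557
→ geod (Bowring, a=6378206.400): φ=-57.96773800°, λ=46.89183300°, h=3384.5530 m

φ=-57.967738°, λ=46.891833°, h=3384.553 m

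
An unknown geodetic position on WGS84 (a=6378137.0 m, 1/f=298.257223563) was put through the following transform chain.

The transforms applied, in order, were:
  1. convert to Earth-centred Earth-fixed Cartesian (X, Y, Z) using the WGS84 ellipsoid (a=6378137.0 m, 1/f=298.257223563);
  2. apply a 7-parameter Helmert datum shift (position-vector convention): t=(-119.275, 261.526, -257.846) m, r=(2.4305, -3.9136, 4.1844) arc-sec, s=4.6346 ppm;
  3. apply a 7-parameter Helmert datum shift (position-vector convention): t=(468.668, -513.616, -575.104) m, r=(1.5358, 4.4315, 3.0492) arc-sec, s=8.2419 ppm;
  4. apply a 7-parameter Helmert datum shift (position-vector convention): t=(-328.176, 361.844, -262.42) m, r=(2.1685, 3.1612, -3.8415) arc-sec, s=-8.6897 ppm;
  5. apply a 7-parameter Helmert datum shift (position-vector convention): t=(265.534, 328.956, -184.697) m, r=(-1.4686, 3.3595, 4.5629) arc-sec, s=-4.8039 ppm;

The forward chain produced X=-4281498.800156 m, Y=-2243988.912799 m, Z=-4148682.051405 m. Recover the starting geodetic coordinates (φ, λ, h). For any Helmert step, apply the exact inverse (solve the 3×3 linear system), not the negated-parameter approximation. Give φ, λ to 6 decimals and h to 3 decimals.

start: X=-4281498.8002, Y=-2243988.9128, Z=-4148682.0514 m
→ Helmert⁻¹: X=-4281766.9791, Y=-2244204.3930, Z=-4148603.0006
→ Helmert⁻¹: X=-4281370.6238, Y=-2244709.0916, Z=-4148418.6457
→ Helmert⁻¹: X=-4281748.0613, Y=-2244144.5667, Z=-4147884.6378
→ Helmert⁻¹: X=-4281733.1663, Y=-2244357.7009, Z=-4147499.8830
→ geod (Bowring, a=6378137.000): φ=-40.81765600°, λ=-152.33780300°, h=582.0100 m

φ=-40.817656°, λ=-152.337803°, h=582.010 m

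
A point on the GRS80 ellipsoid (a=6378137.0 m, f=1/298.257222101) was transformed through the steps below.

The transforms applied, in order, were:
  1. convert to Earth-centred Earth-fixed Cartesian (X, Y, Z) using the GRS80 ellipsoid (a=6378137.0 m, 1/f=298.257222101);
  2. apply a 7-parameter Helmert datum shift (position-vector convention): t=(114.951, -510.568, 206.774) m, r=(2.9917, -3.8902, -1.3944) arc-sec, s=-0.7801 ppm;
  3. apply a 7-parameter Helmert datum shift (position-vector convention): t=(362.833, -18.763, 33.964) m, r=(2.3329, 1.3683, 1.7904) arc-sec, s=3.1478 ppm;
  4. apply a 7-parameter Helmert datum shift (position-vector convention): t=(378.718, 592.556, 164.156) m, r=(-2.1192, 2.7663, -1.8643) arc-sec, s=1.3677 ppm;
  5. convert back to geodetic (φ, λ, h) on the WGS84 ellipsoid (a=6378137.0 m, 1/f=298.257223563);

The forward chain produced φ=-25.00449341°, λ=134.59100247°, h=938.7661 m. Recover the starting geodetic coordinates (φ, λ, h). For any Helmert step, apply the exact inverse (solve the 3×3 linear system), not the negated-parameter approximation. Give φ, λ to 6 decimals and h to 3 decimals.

start: φ=-25.004493°, λ=134.591002°, h=938.766 m
→ ECEF (a=6378137.000, f=1/298.257223563): X=-4061065.9753, Y=4119462.4713, Z=-2679922.3744
→ Helmert⁻¹: X=-4061440.4224, Y=4118855.1089, Z=-2680095.0166
→ Helmert⁻¹: X=-4061736.9379, Y=4118865.8492, Z=-2680194.0738
→ Helmert⁻¹: X=-4061933.4578, Y=4119313.2943, Z=-2680386.0770
→ geod (Bowring, a=6378137.000): φ=-25.00636800°, λ=134.59815800°, h=1590.4640 m

φ=-25.006368°, λ=134.598158°, h=1590.464 m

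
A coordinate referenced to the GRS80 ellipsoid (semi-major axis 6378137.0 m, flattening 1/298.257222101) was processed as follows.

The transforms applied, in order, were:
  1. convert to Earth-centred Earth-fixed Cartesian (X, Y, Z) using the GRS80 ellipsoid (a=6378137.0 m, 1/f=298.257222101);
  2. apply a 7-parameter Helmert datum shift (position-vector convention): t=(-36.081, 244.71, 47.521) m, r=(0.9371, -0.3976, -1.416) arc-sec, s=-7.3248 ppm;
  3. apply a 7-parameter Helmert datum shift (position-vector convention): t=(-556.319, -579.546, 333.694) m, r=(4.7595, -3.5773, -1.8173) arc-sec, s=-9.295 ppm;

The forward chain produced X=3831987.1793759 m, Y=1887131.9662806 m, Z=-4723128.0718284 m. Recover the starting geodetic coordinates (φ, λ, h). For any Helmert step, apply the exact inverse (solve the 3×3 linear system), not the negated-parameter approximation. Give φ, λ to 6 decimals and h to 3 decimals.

start: X=3831987.1794, Y=1887131.9663, Z=-4723128.0718 m
→ Helmert⁻¹: X=3832480.5682, Y=1887653.8288, Z=-4723615.6955
→ Helmert⁻¹: X=3832522.6592, Y=1887427.7932, Z=-4723713.7792
→ geod (Bowring, a=6378137.000): φ=-48.06547500°, λ=26.21916800°, h=2646.9880 m

φ=-48.065475°, λ=26.219168°, h=2646.988 m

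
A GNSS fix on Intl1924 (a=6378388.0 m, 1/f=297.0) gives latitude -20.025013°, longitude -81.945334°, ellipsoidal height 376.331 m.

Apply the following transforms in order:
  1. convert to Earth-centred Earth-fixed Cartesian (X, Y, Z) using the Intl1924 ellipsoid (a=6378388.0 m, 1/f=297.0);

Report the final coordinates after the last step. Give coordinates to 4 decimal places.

X=840074.9388 m, Y=-5936341.6999 m, Z=-2170454.7010 m

start: φ=-20.025013°, λ=-81.945334°, h=376.331 m
→ ECEF (a=6378388.000, f=1/297.0): X=840074.9388, Y=-5936341.6999, Z=-2170454.7010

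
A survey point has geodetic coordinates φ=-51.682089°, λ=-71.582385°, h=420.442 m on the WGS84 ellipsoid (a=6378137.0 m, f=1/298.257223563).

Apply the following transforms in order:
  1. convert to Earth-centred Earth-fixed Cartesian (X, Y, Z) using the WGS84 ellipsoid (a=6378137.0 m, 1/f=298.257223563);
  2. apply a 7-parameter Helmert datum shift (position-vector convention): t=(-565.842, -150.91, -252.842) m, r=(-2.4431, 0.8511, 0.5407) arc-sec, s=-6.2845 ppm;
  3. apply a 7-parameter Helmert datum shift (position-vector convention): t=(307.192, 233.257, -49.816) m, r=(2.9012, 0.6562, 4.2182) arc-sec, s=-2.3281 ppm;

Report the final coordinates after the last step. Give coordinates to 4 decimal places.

X=1251864.9046 m, Y=-3759888.6788 m, Z=-4981555.9842 m

start: φ=-51.682089°, λ=-71.582385°, h=420.442 m
→ ECEF (a=6378137.000, f=1/298.257223563): X=1252083.9841, Y=-3760043.3517, Z=-4981278.7270
→ Helmert 7p (PV): X=1251499.5760, Y=-3760226.3498, Z=-4981460.8950
→ Helmert 7p (PV): X=1251864.9046, Y=-3759888.6788, Z=-4981555.9842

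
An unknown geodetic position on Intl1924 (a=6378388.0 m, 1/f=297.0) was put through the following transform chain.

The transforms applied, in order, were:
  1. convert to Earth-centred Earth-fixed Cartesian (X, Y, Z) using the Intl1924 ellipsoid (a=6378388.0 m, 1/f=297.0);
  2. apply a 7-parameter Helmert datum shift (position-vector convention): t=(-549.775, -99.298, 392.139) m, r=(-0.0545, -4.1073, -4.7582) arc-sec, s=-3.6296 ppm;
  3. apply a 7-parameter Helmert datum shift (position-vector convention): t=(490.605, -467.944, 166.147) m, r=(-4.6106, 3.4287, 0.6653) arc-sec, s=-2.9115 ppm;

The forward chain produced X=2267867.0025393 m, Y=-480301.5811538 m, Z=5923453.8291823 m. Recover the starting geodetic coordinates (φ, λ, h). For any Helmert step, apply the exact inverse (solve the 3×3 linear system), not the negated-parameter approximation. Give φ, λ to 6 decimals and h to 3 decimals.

φ=68.755939°, λ=-11.945714°, h=660.817 m

start: X=2267867.0025, Y=-480301.5812, Z=5923453.8292 m
→ Helmert⁻¹: X=2267282.9885, Y=-479974.7504, Z=5923331.8877
→ Helmert⁻¹: X=2267970.0052, Y=-479826.4407, Z=5922915.9584
→ geod (Bowring, a=6378388.000): φ=68.75593900°, λ=-11.94571400°, h=660.8170 m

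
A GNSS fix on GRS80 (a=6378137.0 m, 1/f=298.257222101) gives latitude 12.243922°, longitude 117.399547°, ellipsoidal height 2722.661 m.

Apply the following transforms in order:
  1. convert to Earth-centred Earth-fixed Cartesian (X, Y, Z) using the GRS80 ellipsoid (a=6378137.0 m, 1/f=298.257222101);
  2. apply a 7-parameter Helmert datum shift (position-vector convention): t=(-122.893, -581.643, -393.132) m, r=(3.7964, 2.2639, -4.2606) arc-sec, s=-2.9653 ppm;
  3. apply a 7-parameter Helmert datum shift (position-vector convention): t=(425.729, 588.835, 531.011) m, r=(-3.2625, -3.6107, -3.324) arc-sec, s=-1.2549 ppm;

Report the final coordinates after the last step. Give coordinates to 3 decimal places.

X=-2869554.514 m, Y=5537108.317 m, Z=1344489.515 m

start: φ=12.243922°, λ=117.399547°, h=2722.661 m
→ ECEF (a=6378137.000, f=1/298.257222101): X=-2870064.2825, Y=5537022.4405, Z=1344361.7085
→ Helmert 7p (PV): X=-2870049.5374, Y=5536458.9189, Z=1344098.0021
→ Helmert 7p (PV): X=-2869554.5143, Y=5537108.3172, Z=1344489.5154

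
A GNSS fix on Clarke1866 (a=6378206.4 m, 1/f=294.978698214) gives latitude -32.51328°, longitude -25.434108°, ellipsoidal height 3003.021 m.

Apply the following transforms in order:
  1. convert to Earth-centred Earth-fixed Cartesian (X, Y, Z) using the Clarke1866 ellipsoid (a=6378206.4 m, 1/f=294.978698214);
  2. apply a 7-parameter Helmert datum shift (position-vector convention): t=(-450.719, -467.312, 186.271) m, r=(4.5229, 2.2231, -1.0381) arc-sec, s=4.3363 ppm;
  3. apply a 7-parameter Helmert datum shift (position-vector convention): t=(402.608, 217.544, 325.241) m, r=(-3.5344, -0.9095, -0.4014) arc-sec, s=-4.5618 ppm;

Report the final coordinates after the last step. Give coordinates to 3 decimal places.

start: φ=-32.513280°, λ=-25.434108°, h=3003.021 m
→ ECEF (a=6378206.400, f=1/294.978698214): X=4864284.9631, Y=-2313281.9020, Z=-3409998.0836
→ Helmert 7p (PV): X=4863806.9419, Y=-2313708.9529, Z=-3409929.7514
→ Helmert 7p (PV): X=4864197.8952, Y=-2313548.7491, Z=-3409527.8629

X=4864197.895 m, Y=-2313548.749 m, Z=-3409527.863 m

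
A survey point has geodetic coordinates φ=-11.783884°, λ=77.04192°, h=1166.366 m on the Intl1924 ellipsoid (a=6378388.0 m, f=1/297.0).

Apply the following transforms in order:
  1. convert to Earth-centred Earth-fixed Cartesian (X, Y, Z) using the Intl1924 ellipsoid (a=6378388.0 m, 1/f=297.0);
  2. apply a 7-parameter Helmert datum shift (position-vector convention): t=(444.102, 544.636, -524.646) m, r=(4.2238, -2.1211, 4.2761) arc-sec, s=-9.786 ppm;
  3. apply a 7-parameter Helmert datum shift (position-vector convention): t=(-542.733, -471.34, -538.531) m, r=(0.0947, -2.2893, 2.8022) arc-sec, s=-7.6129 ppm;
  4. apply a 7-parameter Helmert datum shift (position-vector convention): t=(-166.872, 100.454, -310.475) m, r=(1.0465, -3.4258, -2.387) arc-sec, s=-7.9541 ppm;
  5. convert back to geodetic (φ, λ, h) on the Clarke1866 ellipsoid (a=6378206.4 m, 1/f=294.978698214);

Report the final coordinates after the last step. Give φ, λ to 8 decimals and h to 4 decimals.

φ=-11.79441234°, λ=77.04558362°, h=1580.1813 m

start: φ=-11.783884°, λ=77.041920°, h=1166.366 m
→ ECEF (a=6378388.000, f=1/297.0): X=1400586.7008, Y=6086922.2389, Z=-1294261.6028
→ Helmert 7p (PV): X=1400904.2184, Y=6087462.8468, Z=-1294634.5364
→ Helmert 7p (PV): X=1400282.4890, Y=6086964.7897, Z=-1295144.8683
→ Helmert 7p (PV): X=1400196.4304, Y=6087007.1937, Z=-1295390.9024
→ geod (Bowring, a=6378206.400): φ=-11.79441234°, λ=77.04558362°, h=1580.1813 m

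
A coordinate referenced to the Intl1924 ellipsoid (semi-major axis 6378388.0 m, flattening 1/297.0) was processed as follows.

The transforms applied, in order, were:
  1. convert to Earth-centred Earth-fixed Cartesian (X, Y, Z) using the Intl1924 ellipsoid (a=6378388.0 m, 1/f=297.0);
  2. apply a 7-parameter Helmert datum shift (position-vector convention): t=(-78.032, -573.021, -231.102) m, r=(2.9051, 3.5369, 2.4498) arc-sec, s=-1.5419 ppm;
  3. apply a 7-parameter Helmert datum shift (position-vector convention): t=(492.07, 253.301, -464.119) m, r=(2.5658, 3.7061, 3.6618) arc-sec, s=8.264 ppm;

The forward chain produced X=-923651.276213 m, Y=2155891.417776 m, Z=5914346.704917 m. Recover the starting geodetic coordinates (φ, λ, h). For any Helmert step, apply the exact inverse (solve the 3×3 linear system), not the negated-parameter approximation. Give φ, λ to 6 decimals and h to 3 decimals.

φ=68.496826°, λ=113.199481°, h=3381.835 m

start: X=-923651.2762, Y=2155891.4178, Z=5914346.7049 m
→ Helmert⁻¹: X=-924203.7128, Y=2155710.2853, Z=5914718.5229
→ Helmert⁻¹: X=-924202.9197, Y=2156380.9153, Z=5914912.5264
→ geod (Bowring, a=6378388.000): φ=68.49682600°, λ=113.19948100°, h=3381.8350 m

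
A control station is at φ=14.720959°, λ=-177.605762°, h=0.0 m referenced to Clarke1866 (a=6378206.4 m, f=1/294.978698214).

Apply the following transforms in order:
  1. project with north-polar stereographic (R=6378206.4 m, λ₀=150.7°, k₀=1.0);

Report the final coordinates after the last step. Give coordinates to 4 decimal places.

E=5168635.3374 m, N=-8370616.5728 m

start: φ=14.720959°, λ=-177.605762°, h=0.000 m
→ stereo (R=6378206.4, λ₀=150.7°): E=5168635.3374, N=-8370616.5728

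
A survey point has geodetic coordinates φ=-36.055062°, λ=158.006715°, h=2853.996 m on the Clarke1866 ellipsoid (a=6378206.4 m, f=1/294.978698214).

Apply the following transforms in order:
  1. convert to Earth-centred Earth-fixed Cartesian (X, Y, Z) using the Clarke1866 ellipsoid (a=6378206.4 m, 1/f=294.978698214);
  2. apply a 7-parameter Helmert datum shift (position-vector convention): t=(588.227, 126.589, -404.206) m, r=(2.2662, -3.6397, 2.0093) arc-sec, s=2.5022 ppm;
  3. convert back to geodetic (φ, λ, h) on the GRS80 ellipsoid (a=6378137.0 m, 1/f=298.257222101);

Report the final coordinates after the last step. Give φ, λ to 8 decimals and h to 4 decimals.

φ=-36.05931144°, λ=158.00283102°, h=2692.6709 m

start: φ=-36.055062°, λ=158.006715°, h=2853.996 m
→ ECEF (a=6378206.400, f=1/294.978698214): X=-4788978.6236, Y=1934220.1080, Z=-3734622.1125
→ Helmert 7p (PV): X=-4788355.3211, Y=1934345.9173, Z=-3735098.9176
→ geod (Bowring, a=6378137.000): φ=-36.05931144°, λ=158.00283102°, h=2692.6709 m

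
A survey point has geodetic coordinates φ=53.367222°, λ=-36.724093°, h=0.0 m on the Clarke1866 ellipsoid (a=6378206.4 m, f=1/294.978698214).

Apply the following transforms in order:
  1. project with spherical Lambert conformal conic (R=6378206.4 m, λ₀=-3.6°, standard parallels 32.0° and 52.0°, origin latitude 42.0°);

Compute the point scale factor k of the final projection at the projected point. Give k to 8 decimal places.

1.00484314

start: φ=53.367222°, λ=-36.724093°, h=0.000 m
→ into lcc (λ₀=-3.6°): φ=53.36722200°, λ−λ₀=-33.12409300°
scale k = 1.00484314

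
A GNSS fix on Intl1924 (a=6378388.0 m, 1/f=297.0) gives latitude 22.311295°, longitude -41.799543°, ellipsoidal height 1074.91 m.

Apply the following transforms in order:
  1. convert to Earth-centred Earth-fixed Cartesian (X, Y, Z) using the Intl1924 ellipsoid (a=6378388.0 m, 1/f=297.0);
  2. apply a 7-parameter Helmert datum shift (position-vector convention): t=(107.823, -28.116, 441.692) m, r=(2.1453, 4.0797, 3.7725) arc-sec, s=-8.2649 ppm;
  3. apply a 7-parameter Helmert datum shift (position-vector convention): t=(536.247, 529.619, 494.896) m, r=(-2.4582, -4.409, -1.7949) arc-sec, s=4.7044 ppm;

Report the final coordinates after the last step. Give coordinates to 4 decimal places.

start: φ=22.311295°, λ=-41.799543°, h=1074.910 m
→ ECEF (a=6378388.000, f=1/297.0): X=4401861.8177, Y=-3935655.5212, Z=2406777.2396
→ Helmert 7p (PV): X=4402052.8438, Y=-3935595.6337, Z=2407071.0431
→ Helmert 7p (PV): X=4402524.1000, Y=-3935094.1490, Z=2407718.2626

X=4402524.1000 m, Y=-3935094.1490 m, Z=2407718.2626 m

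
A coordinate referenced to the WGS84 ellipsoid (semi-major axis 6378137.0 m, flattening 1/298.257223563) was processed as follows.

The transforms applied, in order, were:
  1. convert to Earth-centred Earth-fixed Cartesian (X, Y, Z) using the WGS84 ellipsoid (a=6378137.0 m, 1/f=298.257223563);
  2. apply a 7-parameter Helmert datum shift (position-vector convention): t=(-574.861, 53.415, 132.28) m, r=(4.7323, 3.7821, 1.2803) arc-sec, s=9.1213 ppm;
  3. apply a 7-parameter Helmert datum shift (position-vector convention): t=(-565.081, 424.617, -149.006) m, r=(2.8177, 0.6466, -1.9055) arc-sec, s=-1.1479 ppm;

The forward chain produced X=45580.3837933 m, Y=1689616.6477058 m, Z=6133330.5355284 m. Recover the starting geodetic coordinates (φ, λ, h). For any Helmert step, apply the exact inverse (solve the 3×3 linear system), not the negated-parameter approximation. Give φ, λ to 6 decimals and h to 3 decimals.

start: X=45580.3838, Y=1689616.6477, Z=6133330.5355 m
→ Helmert⁻¹: X=46110.6848, Y=1689278.1825, Z=6133463.6502
→ Helmert⁻¹: X=46583.1460, Y=1689349.7844, Z=6133237.5224
→ geod (Bowring, a=6378137.000): φ=74.69286600°, λ=88.42049200°, h=3559.4850 m

φ=74.692866°, λ=88.420492°, h=3559.485 m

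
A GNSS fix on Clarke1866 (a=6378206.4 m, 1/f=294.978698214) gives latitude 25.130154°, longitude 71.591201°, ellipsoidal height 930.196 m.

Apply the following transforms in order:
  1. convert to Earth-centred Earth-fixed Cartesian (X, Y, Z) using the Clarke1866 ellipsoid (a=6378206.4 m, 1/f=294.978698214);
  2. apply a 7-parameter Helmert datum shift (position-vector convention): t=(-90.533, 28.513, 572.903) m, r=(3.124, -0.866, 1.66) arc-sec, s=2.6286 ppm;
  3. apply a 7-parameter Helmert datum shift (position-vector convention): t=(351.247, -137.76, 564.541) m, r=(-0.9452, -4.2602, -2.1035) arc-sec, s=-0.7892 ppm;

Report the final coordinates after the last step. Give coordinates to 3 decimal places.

X=1825139.407 m, Y=5483000.310 m, Z=2693621.096 m

start: φ=25.130154°, λ=71.591201°, h=930.196 m
→ ECEF (a=6378206.400, f=1/294.978698214): X=1824930.4729, Y=5483131.8310, Z=2692375.4303
→ Helmert 7p (PV): X=1824789.3052, Y=5483148.6662, Z=2693046.1179
→ Helmert 7p (PV): X=1825139.4072, Y=5483000.3104, Z=2693621.0965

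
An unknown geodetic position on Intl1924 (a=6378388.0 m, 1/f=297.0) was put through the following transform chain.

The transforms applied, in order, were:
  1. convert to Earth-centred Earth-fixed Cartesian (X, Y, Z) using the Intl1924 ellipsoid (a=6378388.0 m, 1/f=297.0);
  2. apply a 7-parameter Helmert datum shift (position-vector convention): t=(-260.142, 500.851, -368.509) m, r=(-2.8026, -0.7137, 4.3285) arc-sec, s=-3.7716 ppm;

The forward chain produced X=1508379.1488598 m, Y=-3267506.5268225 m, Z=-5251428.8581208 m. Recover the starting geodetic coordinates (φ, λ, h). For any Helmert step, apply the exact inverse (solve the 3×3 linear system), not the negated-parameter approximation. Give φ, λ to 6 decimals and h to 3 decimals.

φ=-55.751401°, λ=-65.221105°, h=2549.098 m

start: X=1508379.1489, Y=-3267506.5268, Z=-5251428.8581 m
→ Helmert⁻¹: X=1508558.2323, Y=-3267980.0117, Z=-5251129.7772
→ geod (Bowring, a=6378388.000): φ=-55.75140100°, λ=-65.22110500°, h=2549.0980 m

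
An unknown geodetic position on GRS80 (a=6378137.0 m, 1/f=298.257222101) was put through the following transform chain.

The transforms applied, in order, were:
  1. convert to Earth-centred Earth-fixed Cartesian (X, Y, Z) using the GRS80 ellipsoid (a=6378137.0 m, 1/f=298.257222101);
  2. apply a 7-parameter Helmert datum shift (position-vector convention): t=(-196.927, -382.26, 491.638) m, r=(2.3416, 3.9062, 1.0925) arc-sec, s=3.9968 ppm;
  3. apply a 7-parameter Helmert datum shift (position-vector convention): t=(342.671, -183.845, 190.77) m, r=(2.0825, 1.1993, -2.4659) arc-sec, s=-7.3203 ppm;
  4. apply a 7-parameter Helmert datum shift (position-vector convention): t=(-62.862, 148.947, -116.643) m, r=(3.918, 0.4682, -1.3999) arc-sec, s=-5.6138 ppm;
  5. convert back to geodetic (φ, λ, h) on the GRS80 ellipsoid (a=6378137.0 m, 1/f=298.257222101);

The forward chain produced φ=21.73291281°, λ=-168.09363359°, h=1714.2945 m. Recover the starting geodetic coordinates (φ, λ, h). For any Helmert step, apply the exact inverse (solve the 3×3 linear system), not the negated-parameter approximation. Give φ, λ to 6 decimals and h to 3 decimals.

φ=21.727141°, λ=-168.097997°, h=1556.952 m

start: φ=21.732913°, λ=-168.093634°, h=1714.295 m
→ ECEF (a=6378137.000, f=1/298.257222101): X=-5801534.4081, Y=-1223248.3347, Z=2347601.2610
→ Helmert⁻¹: X=-5801501.1406, Y=-1223398.9285, Z=2347741.1534
→ Helmert⁻¹: X=-5801885.3084, Y=-1223269.6982, Z=2347546.1844
→ Helmert⁻¹: X=-5801716.1162, Y=-1222825.1777, Z=2346949.1760
→ geod (Bowring, a=6378137.000): φ=21.72714100°, λ=-168.09799700°, h=1556.9520 m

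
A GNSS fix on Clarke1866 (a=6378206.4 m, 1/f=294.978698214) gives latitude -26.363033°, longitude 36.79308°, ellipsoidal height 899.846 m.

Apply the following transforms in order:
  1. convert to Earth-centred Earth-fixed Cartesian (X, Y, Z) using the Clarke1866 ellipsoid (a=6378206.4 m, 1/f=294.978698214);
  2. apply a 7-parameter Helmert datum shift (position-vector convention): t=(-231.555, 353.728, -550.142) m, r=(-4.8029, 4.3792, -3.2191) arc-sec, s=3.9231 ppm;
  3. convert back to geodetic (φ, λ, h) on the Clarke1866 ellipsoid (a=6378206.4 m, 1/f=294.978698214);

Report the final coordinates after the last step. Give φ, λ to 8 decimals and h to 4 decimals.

φ=-26.36915528°, λ=36.79624550°, h=1193.4043 m

start: φ=-26.363033°, λ=36.793080°, h=899.846 m
→ ECEF (a=6378206.400, f=1/294.978698214): X=4580186.3628, Y=3425554.4808, Z=-2815396.3224
→ Helmert 7p (PV): X=4579966.4641, Y=3425784.6089, Z=-2816134.5163
→ geod (Bowring, a=6378206.400): φ=-26.36915528°, λ=36.79624550°, h=1193.4043 m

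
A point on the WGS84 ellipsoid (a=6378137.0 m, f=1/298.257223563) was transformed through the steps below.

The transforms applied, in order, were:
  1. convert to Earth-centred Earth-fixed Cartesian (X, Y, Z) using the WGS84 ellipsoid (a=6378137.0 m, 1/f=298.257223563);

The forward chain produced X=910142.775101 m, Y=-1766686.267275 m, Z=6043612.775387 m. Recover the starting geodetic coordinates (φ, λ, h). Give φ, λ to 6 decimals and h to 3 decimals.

φ=71.911218°, λ=-62.743860°, h=3150.901 m

start: X=910142.7751, Y=-1766686.2673, Z=6043612.7754 m
→ geod (Bowring, a=6378137.000): φ=71.91121800°, λ=-62.74386000°, h=3150.9010 m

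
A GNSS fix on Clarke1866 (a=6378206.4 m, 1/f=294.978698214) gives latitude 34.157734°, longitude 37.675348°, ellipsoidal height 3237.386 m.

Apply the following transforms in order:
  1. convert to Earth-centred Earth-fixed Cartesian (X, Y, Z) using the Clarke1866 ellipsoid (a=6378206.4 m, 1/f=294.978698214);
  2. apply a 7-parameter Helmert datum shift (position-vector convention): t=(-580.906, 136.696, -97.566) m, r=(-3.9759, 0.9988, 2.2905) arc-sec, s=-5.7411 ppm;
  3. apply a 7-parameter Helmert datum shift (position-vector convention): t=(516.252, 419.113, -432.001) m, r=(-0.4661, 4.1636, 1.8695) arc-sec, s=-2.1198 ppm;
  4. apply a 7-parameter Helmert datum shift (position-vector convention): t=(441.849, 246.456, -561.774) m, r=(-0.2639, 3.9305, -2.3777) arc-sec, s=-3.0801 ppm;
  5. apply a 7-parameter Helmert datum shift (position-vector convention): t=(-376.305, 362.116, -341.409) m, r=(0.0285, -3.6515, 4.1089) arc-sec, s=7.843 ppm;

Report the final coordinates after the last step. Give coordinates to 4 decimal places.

start: φ=34.157734°, λ=37.675348°, h=3237.386 m
→ ECEF (a=6378206.400, f=1/294.978698214): X=4183998.1904, Y=3230886.6805, Z=3562570.2426
→ Helmert 7p (PV): X=4183374.6370, Y=3231119.9600, Z=3562369.6861
→ Helmert 7p (PV): X=4183924.6443, Y=3231578.1899, Z=3561838.3880
→ Helmert 7p (PV): X=4184458.7308, Y=3231771.0197, Z=3561181.7817
→ Helmert 7p (PV): X=4183987.8215, Y=3232241.3476, Z=3560942.8275

X=4183987.8215 m, Y=3232241.3476 m, Z=3560942.8275 m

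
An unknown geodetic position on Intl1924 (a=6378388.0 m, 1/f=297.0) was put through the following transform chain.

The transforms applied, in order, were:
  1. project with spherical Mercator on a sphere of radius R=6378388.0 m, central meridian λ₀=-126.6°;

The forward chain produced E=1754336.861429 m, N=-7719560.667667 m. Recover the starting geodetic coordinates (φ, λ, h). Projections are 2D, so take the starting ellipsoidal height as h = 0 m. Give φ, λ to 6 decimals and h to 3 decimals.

φ=-56.799543°, λ=-110.841144°, h=0.000 m

start: E=1754336.8614, N=-7719560.6677 m
→ merc⁻¹: φ=-56.79954300°, λ=-110.84114400°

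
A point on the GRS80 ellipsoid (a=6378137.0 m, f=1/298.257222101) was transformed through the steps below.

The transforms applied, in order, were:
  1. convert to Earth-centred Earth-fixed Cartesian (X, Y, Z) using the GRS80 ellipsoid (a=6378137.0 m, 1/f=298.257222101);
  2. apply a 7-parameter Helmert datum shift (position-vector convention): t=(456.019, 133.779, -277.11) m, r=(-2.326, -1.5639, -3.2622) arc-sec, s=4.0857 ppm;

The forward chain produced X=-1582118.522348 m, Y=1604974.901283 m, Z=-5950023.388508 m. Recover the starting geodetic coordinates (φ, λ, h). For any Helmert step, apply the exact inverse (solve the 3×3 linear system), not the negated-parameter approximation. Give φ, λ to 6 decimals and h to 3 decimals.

φ=-69.378535°, λ=134.600276°, h=2902.761 m

start: X=-1582118.5223, Y=1604974.9013, Z=-5950023.3885 m
→ Helmert⁻¹: X=-1582638.5681, Y=1604876.6283, Z=-5949691.8723
→ geod (Bowring, a=6378137.000): φ=-69.37853500°, λ=134.60027600°, h=2902.7610 m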